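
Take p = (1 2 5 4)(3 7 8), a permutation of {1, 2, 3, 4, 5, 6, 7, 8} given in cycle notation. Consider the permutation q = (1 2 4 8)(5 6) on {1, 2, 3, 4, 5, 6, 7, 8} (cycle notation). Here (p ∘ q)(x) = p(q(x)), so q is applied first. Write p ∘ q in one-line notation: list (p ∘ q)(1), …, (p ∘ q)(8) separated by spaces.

5 1 7 3 6 4 8 2

For each element, apply q then p: 1 → 2 → 5; 2 → 4 → 1; 3 → 3 → 7; 4 → 8 → 3; 5 → 6 → 6; 6 → 5 → 4; 7 → 7 → 8; 8 → 1 → 2.
Collecting the images, p ∘ q = [5 1 7 3 6 4 8 2].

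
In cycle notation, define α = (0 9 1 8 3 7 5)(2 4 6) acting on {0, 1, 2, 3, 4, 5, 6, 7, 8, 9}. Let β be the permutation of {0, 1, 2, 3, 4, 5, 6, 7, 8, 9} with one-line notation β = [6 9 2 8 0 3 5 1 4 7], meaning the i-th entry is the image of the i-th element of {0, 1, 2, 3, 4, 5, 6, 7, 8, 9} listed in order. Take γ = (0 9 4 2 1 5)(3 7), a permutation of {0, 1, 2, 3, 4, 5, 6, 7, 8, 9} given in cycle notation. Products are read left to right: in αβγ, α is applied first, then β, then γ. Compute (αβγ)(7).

(αβγ)(7) = γ(β(α(7))). α(7) = 5, then β(5) = 3, then γ(3) = 7, so the result is 7.

7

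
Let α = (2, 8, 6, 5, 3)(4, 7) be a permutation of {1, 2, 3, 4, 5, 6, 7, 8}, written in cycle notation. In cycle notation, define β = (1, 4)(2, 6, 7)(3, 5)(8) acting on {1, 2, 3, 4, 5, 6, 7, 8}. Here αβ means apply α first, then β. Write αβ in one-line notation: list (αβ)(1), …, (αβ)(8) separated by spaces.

(αβ)(x) = β(α(x)). Computing each image: β(α(1)) = β(1) = 4, β(α(2)) = β(8) = 8, β(α(3)) = β(2) = 6, β(α(4)) = β(7) = 2, β(α(5)) = β(3) = 5, β(α(6)) = β(5) = 3, β(α(7)) = β(4) = 1, β(α(8)) = β(6) = 7.
Hence αβ = [4 8 6 2 5 3 1 7].

4 8 6 2 5 3 1 7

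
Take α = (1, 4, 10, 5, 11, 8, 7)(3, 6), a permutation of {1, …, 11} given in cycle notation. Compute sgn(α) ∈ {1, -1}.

-1

The cycle lengths are 7, 2, 1, 1.
A cycle is odd iff its length is even; α has 1 even-length cycle, so sgn(α) = (−1)^1 and α is odd.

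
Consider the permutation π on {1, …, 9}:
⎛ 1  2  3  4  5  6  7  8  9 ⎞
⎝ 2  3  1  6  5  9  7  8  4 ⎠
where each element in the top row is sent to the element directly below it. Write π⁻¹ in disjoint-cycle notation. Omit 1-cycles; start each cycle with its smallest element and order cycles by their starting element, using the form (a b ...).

First write π in disjoint cycles: (1 2 3)(4 6 9).
The inverse reverses every cycle; in canonical form, π⁻¹ = (1 3 2)(4 9 6).

(1 3 2)(4 9 6)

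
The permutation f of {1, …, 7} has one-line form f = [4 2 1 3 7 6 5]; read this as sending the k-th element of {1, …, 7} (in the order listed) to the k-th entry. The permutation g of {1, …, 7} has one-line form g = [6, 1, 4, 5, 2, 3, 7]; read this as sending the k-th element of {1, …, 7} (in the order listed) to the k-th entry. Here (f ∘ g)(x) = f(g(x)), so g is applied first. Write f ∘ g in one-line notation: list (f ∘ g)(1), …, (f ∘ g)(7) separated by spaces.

Chase each element through g then f: 1 → 6 → 6; 2 → 1 → 4; 3 → 4 → 3; 4 → 5 → 7; 5 → 2 → 2; 6 → 3 → 1; 7 → 7 → 5.
Collecting the images, f ∘ g = [6 4 3 7 2 1 5].

6 4 3 7 2 1 5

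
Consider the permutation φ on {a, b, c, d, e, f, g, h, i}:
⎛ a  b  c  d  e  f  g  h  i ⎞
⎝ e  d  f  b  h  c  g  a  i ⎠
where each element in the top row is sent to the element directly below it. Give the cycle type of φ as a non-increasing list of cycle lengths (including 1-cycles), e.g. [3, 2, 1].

The disjoint cycles are (a, e, h)(b, d)(c, f)(g)(i), with lengths 3, 2, 2, 1, 1 in non-increasing order.

[3, 2, 2, 1, 1]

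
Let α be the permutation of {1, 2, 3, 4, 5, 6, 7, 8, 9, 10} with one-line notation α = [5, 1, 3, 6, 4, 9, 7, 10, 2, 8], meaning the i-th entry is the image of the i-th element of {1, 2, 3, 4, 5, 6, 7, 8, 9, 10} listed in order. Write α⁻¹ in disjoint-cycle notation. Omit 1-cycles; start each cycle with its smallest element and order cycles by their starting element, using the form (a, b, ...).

The cycle decomposition of α is (1, 5, 4, 6, 9, 2)(8, 10).
Reversing each cycle (and rotating so the smallest element leads) gives α⁻¹ = (1, 2, 9, 6, 4, 5)(8, 10).

(1, 2, 9, 6, 4, 5)(8, 10)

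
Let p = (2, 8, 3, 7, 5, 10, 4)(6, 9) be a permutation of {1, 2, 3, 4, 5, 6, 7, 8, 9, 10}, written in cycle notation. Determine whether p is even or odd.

The cycle lengths are 7, 2, 1.
A cycle is odd iff its length is even; p has 1 even-length cycle, so sgn(p) = (−1)^1 and p is odd.

odd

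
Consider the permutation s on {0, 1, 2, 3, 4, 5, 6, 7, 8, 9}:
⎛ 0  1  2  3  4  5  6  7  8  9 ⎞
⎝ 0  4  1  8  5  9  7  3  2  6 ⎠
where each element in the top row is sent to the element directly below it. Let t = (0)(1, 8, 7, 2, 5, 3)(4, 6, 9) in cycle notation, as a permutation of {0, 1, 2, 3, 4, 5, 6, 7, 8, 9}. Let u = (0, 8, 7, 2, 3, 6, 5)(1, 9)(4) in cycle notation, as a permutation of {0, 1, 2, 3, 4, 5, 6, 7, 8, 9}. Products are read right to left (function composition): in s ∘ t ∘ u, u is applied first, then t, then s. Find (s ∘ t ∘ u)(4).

(s ∘ t ∘ u)(4) = s(t(u(4))). u(4) = 4, then t(4) = 6, then s(6) = 7, so the result is 7.

7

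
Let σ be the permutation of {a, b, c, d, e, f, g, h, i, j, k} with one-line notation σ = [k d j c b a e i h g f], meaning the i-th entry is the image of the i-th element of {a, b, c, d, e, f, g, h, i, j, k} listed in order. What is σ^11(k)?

Tracing k → f → … returns to k after 3 steps, so k lies in a 3-cycle (a k f).
Since the cycle has length 3, σ^11 acts on it the same as σ^2 (11 mod 3 = 2).
Stepping 2 places around the cycle: k → f → a.

a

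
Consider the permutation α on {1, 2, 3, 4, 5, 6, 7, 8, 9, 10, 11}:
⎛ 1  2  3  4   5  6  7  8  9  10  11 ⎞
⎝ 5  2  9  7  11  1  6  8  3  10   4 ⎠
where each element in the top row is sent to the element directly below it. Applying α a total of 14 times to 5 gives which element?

Tracing 5 → 11 → … returns to 5 after 6 steps, so 5 lies in a 6-cycle (1 5 11 4 7 6).
Since the cycle has length 6, α^14 acts on it the same as α^2 (14 mod 6 = 2).
Advancing 2 steps from 5: 5 → 11 → 4.

4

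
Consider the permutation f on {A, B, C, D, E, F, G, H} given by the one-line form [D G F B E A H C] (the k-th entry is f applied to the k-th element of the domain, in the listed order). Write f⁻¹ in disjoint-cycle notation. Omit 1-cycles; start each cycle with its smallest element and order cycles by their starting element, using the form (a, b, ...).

First write f in disjoint cycles: (A, D, B, G, H, C, F).
Reversing each cycle (and rotating so the smallest element leads) gives f⁻¹ = (A, F, C, H, G, B, D).

(A, F, C, H, G, B, D)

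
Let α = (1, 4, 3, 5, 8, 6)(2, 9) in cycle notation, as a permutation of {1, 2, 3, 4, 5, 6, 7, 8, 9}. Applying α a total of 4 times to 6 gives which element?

6 lies in the 6-cycle (1, 4, 3, 5, 8, 6).
Stepping 4 places around the cycle: 6 → 1 → 4 → 3 → 5.

5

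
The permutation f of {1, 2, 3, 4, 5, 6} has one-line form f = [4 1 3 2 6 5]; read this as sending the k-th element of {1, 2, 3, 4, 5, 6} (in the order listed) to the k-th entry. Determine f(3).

3

3 is element number 3 of the domain, and entry number 3 of the one-line form is 3, so f(3) = 3.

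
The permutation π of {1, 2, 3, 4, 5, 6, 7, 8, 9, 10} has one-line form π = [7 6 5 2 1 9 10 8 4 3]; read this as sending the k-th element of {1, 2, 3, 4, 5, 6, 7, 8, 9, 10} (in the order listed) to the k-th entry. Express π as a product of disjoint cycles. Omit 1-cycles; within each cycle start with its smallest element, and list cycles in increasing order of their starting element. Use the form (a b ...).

(1 7 10 3 5)(2 6 9 4)

Iterating π from 1 gives 1 → 7 → 10 → 3 → 5 → 1; that is the 5-cycle (1 7 10 3 5).
Continuing from each remaining unvisited element yields (1 7 10 3 5)(2 6 9 4).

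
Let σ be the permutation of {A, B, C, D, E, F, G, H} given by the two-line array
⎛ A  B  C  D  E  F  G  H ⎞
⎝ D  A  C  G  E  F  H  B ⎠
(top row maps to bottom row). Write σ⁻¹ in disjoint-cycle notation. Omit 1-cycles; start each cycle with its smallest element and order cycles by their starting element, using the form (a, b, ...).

(A, B, H, G, D)

First write σ in disjoint cycles: (A, D, G, H, B).
The inverse reverses every cycle; in canonical form, σ⁻¹ = (A, B, H, G, D).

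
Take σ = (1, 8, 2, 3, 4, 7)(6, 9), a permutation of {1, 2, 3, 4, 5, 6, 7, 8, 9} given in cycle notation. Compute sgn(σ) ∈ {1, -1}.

The cycle lengths are 6, 2, 1.
A cycle is odd iff its length is even; σ has 2 even-length cycles, so sgn(σ) = (−1)^2 and σ is even.

1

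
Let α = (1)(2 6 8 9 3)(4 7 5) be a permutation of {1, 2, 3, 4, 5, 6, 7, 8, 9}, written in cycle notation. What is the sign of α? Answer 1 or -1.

1

The cycle lengths are 5, 3, 1.
A cycle is odd iff its length is even; α has 0 even-length cycles, so sgn(α) = (−1)^0 and α is even.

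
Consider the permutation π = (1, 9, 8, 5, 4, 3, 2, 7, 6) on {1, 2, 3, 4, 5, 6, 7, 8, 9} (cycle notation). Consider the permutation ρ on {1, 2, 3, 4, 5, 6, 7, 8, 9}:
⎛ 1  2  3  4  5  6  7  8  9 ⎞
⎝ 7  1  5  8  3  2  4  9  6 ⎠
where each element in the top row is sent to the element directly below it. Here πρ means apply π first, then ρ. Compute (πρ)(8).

3

π(8) = 5, then ρ(5) = 3; composing gives (πρ)(8) = 3.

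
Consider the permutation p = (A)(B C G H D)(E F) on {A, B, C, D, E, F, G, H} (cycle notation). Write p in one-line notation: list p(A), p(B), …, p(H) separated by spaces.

Image by image: A→A, B→C, C→G, D→B, E→F, F→E, G→H, H→D.
Listing these in domain order gives A C G B F E H D.

A C G B F E H D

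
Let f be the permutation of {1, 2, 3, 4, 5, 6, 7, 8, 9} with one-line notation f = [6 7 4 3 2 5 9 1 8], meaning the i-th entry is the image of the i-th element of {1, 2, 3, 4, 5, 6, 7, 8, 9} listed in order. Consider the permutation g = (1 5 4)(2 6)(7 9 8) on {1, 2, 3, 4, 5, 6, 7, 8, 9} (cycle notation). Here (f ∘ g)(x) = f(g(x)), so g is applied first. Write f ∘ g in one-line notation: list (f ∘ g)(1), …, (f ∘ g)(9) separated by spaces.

Chase each element through g then f: 1 → 5 → 2; 2 → 6 → 5; 3 → 3 → 4; 4 → 1 → 6; 5 → 4 → 3; 6 → 2 → 7; 7 → 9 → 8; 8 → 7 → 9; 9 → 8 → 1.
So f ∘ g in one-line form is 2 5 4 6 3 7 8 9 1.

2 5 4 6 3 7 8 9 1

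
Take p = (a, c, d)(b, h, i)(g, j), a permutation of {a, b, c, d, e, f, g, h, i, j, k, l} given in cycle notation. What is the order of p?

The cycle type of p is (3, 3, 2, 1, 1, 1, 1).
The order is lcm(3, 3, 2) = 6.

6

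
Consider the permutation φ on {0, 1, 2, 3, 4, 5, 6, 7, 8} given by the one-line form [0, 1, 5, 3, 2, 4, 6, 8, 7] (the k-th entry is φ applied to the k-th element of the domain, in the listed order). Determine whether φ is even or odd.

odd

In disjoint-cycle form the cycle lengths are 3, 2, 1, 1, 1, 1.
A cycle of length ℓ contributes ℓ−1 transpositions, so φ is a product of 2 + 1 = 3 transpositions — odd.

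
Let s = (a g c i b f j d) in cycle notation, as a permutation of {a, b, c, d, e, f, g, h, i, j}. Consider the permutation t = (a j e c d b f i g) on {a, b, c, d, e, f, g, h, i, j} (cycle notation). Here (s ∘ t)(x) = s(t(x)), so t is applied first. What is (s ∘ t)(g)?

(s ∘ t)(g) = s(t(g)). t(g) = a, then s(a) = g. So (s ∘ t)(g) = g.

g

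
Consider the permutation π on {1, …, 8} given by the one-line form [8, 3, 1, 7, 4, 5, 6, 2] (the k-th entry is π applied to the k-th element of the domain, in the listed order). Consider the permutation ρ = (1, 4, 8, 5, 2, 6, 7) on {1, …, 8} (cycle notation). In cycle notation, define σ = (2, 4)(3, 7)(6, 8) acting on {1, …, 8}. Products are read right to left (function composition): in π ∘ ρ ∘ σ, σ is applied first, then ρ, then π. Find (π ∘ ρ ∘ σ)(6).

4

Apply the permutations in order: σ(6) = 8, then ρ(8) = 5, then π(5) = 4. So (π ∘ ρ ∘ σ)(6) = 4.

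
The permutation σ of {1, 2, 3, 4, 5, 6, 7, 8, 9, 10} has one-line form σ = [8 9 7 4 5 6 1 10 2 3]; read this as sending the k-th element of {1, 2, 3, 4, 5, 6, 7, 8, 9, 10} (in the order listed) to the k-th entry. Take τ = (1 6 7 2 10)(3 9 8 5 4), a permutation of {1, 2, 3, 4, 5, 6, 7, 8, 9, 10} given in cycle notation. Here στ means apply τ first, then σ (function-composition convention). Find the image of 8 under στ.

First apply τ: τ(8) = 5, then σ(5) = 5. Thus (στ)(8) = 5.

5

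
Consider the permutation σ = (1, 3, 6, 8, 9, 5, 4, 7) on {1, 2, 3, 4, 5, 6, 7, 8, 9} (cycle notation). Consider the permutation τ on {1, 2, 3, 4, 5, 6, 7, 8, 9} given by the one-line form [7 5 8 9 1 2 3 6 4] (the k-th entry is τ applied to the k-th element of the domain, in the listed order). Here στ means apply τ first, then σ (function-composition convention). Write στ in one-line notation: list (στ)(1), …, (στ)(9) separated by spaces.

1 4 9 5 3 2 6 8 7

(στ)(x) = σ(τ(x)). Computing each image: σ(τ(1)) = σ(7) = 1, σ(τ(2)) = σ(5) = 4, σ(τ(3)) = σ(8) = 9, σ(τ(4)) = σ(9) = 5, σ(τ(5)) = σ(1) = 3, σ(τ(6)) = σ(2) = 2, σ(τ(7)) = σ(3) = 6, σ(τ(8)) = σ(6) = 8, σ(τ(9)) = σ(4) = 7.
Hence στ = [1 4 9 5 3 2 6 8 7].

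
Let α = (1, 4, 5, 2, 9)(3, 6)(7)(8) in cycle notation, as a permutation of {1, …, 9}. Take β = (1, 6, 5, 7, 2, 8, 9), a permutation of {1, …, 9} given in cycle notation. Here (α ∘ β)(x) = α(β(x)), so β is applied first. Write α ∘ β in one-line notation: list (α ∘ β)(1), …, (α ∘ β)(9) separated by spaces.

For each element, apply β then α: 1 → 6 → 3; 2 → 8 → 8; 3 → 3 → 6; 4 → 4 → 5; 5 → 7 → 7; 6 → 5 → 2; 7 → 2 → 9; 8 → 9 → 1; 9 → 1 → 4.
So α ∘ β in one-line form is 3 8 6 5 7 2 9 1 4.

3 8 6 5 7 2 9 1 4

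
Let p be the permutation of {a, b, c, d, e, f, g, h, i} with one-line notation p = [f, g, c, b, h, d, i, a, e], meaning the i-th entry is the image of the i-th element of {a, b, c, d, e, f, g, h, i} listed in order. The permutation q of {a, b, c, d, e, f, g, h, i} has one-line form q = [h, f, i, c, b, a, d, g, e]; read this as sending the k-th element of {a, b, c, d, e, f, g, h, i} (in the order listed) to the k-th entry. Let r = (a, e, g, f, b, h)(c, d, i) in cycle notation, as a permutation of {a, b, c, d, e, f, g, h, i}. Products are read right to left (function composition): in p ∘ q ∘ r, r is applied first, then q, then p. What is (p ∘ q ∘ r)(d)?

(p ∘ q ∘ r)(d) = p(q(r(d))). r(d) = i, then q(i) = e, then p(e) = h, so the result is h.

h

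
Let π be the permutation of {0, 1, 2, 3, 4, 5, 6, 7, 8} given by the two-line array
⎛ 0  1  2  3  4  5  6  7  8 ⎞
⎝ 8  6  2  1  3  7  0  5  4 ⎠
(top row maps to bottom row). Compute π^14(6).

8

Tracing 6 → 0 → … returns to 6 after 6 steps, so 6 lies in a 6-cycle (0 8 4 3 1 6).
Since the cycle has length 6, π^14 acts on it the same as π^2 (14 mod 6 = 2).
Stepping 2 places around the cycle: 6 → 0 → 8.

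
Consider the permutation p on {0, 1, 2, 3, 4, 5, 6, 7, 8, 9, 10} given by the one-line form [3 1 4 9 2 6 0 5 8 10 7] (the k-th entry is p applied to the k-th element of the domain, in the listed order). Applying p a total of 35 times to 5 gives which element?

Tracing 5 → 6 → … returns to 5 after 7 steps, so 5 lies in a 7-cycle (0 3 9 10 7 5 6).
Since the cycle has length 7, p^35 acts on it the same as p^0 (35 mod 7 = 0).
So p^35(5) = 5.

5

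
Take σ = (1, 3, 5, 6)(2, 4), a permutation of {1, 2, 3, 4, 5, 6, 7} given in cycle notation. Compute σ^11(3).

3 lies in the 4-cycle (1, 3, 5, 6).
On a 4-cycle, σ^4 is the identity, so σ^11 = σ^3 there (11 ≡ 3 mod 4).
Advancing 3 steps from 3: 3 → 5 → 6 → 1.

1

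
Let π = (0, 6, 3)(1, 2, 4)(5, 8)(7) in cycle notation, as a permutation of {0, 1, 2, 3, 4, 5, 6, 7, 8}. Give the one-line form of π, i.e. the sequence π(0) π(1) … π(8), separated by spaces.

6 2 4 0 1 8 3 7 5

Image by image: 0↦6, 1↦2, 2↦4, 3↦0, 4↦1, 5↦8, 6↦3, 7↦7, 8↦5.
Listing these in domain order gives 6 2 4 0 1 8 3 7 5.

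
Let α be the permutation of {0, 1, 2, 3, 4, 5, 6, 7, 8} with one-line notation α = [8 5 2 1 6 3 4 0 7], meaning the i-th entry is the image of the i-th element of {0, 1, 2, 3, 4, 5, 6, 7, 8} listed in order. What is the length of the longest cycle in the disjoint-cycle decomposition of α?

Decomposing into disjoint cycles gives (0, 8, 7)(1, 5, 3)(4, 6); the longest has length 3.

3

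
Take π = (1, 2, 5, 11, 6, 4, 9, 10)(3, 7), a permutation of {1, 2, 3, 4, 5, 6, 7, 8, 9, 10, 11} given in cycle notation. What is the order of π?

The disjoint cycles have lengths 8, 2, 1.
The order of π is the least common multiple of its cycle lengths: lcm(8, 2) = 8.

8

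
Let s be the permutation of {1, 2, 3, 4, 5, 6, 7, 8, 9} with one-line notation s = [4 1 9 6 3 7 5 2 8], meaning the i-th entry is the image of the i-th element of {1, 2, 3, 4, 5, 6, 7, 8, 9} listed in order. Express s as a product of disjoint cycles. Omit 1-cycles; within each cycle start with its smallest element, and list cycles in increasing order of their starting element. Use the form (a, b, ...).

(1, 4, 6, 7, 5, 3, 9, 8, 2)

Iterating s from 1 gives 1 → 4 → 6 → 7 → 5 → 3 → 9 → 8 → 2 → 1; that is the 9-cycle (1, 4, 6, 7, 5, 3, 9, 8, 2).
Continuing from each remaining unvisited element yields (1, 4, 6, 7, 5, 3, 9, 8, 2).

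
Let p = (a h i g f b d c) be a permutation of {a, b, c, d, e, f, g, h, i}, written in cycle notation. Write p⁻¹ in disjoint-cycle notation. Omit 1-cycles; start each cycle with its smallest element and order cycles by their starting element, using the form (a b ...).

The inverse reverses each cycle.
After reversing and putting each cycle's least element first, p⁻¹ = (a c d b f g i h).

(a c d b f g i h)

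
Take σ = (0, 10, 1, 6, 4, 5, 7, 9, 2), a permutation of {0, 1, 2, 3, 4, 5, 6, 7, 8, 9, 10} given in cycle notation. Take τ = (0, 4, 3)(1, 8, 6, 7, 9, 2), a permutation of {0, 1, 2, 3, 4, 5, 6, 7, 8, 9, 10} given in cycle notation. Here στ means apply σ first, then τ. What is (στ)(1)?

First apply σ: σ(1) = 6, then τ(6) = 7. Thus (στ)(1) = 7.

7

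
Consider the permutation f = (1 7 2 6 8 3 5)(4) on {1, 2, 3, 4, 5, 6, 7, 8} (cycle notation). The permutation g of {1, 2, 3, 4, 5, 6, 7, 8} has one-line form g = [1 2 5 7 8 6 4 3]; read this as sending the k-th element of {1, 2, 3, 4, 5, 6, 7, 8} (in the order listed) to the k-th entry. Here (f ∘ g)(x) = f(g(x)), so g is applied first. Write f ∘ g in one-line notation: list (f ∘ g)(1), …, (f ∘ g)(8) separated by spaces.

For each element, apply g then f: 1 → 1 → 7; 2 → 2 → 6; 3 → 5 → 1; 4 → 7 → 2; 5 → 8 → 3; 6 → 6 → 8; 7 → 4 → 4; 8 → 3 → 5.
Collecting the images, f ∘ g = [7 6 1 2 3 8 4 5].

7 6 1 2 3 8 4 5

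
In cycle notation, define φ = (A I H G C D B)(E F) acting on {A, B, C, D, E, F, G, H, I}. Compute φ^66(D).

I

D lies in the 7-cycle (A I H G C D B).
Since the cycle has length 7, φ^66 acts on it the same as φ^3 (66 mod 7 = 3).
Stepping 3 places around the cycle: D → B → A → I.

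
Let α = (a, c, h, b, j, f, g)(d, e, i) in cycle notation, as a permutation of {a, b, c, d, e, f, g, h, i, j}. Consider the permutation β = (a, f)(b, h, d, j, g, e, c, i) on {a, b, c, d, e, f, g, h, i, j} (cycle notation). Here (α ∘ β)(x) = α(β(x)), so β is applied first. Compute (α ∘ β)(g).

i

(α ∘ β)(g) = α(β(g)). β(g) = e, then α(e) = i. So (α ∘ β)(g) = i.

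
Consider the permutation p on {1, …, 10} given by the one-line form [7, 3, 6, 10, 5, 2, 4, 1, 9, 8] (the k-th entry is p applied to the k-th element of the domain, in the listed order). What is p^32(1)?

4

Tracing 1 → 7 → … returns to 1 after 5 steps, so 1 lies in a 5-cycle (1, 7, 4, 10, 8).
On a 5-cycle, p^5 is the identity, so p^32 = p^2 there (32 ≡ 2 mod 5).
Stepping 2 places around the cycle: 1 → 7 → 4.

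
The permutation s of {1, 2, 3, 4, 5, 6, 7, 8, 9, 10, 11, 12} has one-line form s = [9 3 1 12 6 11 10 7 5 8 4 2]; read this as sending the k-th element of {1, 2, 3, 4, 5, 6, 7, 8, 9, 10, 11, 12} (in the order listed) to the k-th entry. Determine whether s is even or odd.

even

In disjoint-cycle form the cycle lengths are 9, 3.
A cycle is odd iff its length is even; s has 0 even-length cycles, so sgn(s) = (−1)^0 and s is even.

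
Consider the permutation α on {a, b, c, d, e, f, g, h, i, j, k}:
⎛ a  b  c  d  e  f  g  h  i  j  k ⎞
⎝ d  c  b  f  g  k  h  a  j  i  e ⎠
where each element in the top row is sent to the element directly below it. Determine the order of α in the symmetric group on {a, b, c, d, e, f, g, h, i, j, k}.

The disjoint-cycle form of α has cycle lengths 7, 2, 2.
The order is lcm(7, 2, 2) = 14.

14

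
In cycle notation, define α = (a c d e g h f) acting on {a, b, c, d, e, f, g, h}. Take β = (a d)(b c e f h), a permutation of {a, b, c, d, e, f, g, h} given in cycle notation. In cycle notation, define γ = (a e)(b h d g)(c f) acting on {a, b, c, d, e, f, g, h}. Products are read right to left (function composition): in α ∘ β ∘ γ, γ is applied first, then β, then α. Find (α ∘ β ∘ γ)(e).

Chase e: γ(e) = a; β(a) = d; α(d) = e. Hence (α ∘ β ∘ γ)(e) = e.

e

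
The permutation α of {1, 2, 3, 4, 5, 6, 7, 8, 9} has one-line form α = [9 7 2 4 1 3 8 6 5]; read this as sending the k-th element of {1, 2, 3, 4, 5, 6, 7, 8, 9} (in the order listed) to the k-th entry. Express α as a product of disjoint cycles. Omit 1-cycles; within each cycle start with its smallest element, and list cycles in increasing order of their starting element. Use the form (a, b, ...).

Iterating α from 1 gives 1 → 9 → 5 → 1; that is the 3-cycle (1, 9, 5).
Repeating from the next unused element and collecting all non-trivial cycles gives (1, 9, 5)(2, 7, 8, 6, 3).

(1, 9, 5)(2, 7, 8, 6, 3)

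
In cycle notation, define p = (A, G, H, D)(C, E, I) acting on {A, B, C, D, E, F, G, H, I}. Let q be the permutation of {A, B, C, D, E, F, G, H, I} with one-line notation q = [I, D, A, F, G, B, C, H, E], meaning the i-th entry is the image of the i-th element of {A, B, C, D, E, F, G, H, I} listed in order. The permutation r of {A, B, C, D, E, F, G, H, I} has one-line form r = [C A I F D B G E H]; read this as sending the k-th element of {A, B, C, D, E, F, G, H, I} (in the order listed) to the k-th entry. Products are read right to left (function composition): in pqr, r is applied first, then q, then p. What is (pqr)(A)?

Apply the permutations in order: r(A) = C, then q(C) = A, then p(A) = G. So (pqr)(A) = G.

G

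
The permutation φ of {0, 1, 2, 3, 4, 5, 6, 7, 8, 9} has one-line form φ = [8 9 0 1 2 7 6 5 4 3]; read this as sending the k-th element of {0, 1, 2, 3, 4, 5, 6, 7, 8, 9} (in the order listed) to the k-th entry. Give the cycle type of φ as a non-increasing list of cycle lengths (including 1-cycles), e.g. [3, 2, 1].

[4, 3, 2, 1]

The disjoint cycles are (0, 8, 4, 2)(1, 9, 3)(5, 7)(6), with lengths 4, 3, 2, 1 in non-increasing order.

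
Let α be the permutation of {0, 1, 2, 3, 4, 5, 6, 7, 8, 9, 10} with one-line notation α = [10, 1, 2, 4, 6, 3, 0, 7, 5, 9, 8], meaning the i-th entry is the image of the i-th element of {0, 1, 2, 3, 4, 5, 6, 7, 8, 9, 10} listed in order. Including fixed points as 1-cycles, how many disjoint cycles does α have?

The cycle decomposition is (0, 10, 8, 5, 3, 4, 6)(1)(2)(7)(9), which has 5 cycles (counting 1-cycles).

5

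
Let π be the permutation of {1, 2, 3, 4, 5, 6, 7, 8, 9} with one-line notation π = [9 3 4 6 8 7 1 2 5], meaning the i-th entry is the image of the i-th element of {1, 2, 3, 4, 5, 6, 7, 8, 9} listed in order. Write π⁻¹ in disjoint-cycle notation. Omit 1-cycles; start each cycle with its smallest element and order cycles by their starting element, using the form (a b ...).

First write π in disjoint cycles: (1 9 5 8 2 3 4 6 7).
The inverse reverses every cycle; in canonical form, π⁻¹ = (1 7 6 4 3 2 8 5 9).

(1 7 6 4 3 2 8 5 9)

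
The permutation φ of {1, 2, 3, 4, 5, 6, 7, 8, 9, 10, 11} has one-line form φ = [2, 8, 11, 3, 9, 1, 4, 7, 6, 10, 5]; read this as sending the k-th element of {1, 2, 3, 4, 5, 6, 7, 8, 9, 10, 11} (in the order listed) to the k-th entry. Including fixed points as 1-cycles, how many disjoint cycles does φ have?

The cycle decomposition is (1 2 8 7 4 3 11 5 9 6)(10), which has 2 cycles (counting 1-cycles).

2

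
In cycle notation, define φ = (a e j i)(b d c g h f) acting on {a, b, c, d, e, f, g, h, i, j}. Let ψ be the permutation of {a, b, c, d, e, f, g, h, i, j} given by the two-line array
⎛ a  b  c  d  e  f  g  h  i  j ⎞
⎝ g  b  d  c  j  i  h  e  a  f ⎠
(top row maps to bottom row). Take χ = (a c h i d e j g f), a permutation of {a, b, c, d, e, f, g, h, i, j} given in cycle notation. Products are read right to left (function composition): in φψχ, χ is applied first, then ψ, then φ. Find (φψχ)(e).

b

(φψχ)(e) = φ(ψ(χ(e))). χ(e) = j, then ψ(j) = f, then φ(f) = b, so the result is b.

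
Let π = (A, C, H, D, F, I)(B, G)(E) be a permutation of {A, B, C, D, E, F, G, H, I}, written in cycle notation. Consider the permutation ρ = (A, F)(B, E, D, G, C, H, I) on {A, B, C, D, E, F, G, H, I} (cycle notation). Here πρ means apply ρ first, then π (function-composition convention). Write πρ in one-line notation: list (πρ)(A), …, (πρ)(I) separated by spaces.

I E D B F C H A G

(πρ)(x) = π(ρ(x)). Computing each image: π(ρ(A)) = π(F) = I, π(ρ(B)) = π(E) = E, π(ρ(C)) = π(H) = D, π(ρ(D)) = π(G) = B, π(ρ(E)) = π(D) = F, π(ρ(F)) = π(A) = C, π(ρ(G)) = π(C) = H, π(ρ(H)) = π(I) = A, π(ρ(I)) = π(B) = G.
Hence πρ = [I E D B F C H A G].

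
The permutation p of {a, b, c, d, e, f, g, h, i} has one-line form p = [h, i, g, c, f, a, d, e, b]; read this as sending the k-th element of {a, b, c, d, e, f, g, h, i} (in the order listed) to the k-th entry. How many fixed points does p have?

0

No element satisfies p(x) = x, so there are 0 fixed points.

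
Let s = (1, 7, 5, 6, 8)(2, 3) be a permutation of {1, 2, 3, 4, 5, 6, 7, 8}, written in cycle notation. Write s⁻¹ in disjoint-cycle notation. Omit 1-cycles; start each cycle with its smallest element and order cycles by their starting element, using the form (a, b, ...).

(1, 8, 6, 5, 7)(2, 3)

The inverse reverses each cycle.
After reversing and putting each cycle's least element first, s⁻¹ = (1, 8, 6, 5, 7)(2, 3).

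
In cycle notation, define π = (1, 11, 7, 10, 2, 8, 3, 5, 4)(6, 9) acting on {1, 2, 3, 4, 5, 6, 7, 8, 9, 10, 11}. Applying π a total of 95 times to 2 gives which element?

1

2 lies in the 9-cycle (1, 11, 7, 10, 2, 8, 3, 5, 4).
Since the cycle has length 9, π^95 acts on it the same as π^5 (95 mod 9 = 5).
Advancing 5 steps from 2: 2 → 8 → 3 → 5 → 4 → 1.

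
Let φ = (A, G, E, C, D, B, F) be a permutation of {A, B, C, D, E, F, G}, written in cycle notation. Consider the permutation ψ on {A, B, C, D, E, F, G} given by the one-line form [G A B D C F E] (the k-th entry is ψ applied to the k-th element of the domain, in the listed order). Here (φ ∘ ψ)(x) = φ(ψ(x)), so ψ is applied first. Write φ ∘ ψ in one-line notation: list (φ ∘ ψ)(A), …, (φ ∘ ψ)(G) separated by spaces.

E G F B D A C

For each element, apply ψ then φ: A → G → E; B → A → G; C → B → F; D → D → B; E → C → D; F → F → A; G → E → C.
Collecting the images, φ ∘ ψ = [E G F B D A C].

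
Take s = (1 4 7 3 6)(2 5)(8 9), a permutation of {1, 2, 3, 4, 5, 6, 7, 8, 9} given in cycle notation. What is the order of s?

10

The cycle type of s is (5, 2, 2).
Since disjoint cycles commute, ord(s) = lcm(5, 2, 2) = 10.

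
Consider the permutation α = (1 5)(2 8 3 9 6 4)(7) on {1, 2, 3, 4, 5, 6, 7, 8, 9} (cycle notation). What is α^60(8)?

8 lies in the 6-cycle (2 8 3 9 6 4).
Powers repeat with period 6 on this cycle, and 60 mod 6 = 0, so α^60(8) = α^0(8).
So α^60(8) = 8.

8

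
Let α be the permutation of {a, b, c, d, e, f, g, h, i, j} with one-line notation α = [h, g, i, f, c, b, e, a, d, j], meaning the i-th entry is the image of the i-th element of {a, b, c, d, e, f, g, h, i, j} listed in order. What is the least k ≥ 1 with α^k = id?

14

Decomposing into disjoint cycles gives cycle lengths 7, 2, 1.
The order is lcm(7, 2) = 14.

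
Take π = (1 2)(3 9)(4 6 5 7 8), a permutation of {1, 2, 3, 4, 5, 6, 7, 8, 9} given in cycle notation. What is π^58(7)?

6

7 lies in the 5-cycle (4 6 5 7 8).
On a 5-cycle, π^5 is the identity, so π^58 = π^3 there (58 ≡ 3 mod 5).
Stepping 3 places around the cycle: 7 → 8 → 4 → 6.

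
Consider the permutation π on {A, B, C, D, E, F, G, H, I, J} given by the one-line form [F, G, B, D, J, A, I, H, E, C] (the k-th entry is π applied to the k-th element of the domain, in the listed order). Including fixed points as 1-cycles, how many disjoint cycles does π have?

The cycle decomposition is (A F)(B G I E J C)(D)(H), which has 4 cycles (counting 1-cycles).

4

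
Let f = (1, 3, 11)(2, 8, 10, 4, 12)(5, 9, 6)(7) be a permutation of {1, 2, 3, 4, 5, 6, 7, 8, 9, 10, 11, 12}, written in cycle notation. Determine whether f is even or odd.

The cycle lengths are 5, 3, 3, 1.
A cycle of length ℓ contributes ℓ−1 transpositions, so f is a product of 4 + 2 + 2 = 8 transpositions — even.

even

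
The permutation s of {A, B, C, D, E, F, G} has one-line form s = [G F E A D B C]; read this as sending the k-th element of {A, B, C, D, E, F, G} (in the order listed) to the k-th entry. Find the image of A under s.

G

A is element number 1 of the domain, and entry number 1 of the one-line form is G, so s(A) = G.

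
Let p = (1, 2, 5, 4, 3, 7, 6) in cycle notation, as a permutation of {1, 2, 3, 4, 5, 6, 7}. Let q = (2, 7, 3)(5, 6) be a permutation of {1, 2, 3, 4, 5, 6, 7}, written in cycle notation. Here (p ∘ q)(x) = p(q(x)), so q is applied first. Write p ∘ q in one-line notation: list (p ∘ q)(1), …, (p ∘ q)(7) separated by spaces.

2 6 5 3 1 4 7

Chase each element through q then p: 1 → 1 → 2; 2 → 7 → 6; 3 → 2 → 5; 4 → 4 → 3; 5 → 6 → 1; 6 → 5 → 4; 7 → 3 → 7.
Collecting the images, p ∘ q = [2 6 5 3 1 4 7].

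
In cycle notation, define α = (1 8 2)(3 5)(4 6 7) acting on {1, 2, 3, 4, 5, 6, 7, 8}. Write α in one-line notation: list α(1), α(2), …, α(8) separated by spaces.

Each element maps to the next entry in its cycle (wrapping to the front): 1→8, 2→1, 3→5, 4→6, 5→3, 6→7, 7→4, 8→2.
Listing these in domain order gives 8 1 5 6 3 7 4 2.

8 1 5 6 3 7 4 2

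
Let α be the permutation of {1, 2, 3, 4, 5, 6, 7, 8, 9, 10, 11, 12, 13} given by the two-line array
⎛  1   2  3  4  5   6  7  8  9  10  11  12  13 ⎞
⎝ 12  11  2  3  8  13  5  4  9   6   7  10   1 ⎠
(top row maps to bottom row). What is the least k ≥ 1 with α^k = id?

35

The disjoint-cycle form of α has cycle lengths 7, 5, 1.
The order of α is the least common multiple of its cycle lengths: lcm(7, 5) = 35.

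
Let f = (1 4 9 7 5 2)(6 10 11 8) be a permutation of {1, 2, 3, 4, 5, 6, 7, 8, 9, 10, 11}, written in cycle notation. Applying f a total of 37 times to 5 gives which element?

5 lies in the 6-cycle (1 4 9 7 5 2).
Powers repeat with period 6 on this cycle, and 37 mod 6 = 1, so f^37(5) = f^1(5).
Advancing 1 step from 5: 5 → 2.

2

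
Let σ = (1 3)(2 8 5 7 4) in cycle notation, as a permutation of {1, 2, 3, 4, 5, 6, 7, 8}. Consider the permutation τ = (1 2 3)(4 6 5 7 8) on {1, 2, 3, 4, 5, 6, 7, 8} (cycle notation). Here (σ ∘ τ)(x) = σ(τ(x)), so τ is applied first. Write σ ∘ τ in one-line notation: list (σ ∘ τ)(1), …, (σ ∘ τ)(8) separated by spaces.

(σ ∘ τ)(x) = σ(τ(x)). Computing each image: σ(τ(1)) = σ(2) = 8, σ(τ(2)) = σ(3) = 1, σ(τ(3)) = σ(1) = 3, σ(τ(4)) = σ(6) = 6, σ(τ(5)) = σ(7) = 4, σ(τ(6)) = σ(5) = 7, σ(τ(7)) = σ(8) = 5, σ(τ(8)) = σ(4) = 2.
Hence σ ∘ τ = [8 1 3 6 4 7 5 2].

8 1 3 6 4 7 5 2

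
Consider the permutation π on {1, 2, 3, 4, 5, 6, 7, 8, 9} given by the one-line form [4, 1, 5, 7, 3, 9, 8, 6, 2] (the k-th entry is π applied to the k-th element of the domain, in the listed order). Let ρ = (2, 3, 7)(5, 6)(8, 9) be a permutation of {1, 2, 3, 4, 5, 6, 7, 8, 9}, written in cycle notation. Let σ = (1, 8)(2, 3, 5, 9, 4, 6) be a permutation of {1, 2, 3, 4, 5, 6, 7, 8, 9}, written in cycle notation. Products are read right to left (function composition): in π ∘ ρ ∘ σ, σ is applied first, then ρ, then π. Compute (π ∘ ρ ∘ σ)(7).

Chase 7: σ(7) = 7; ρ(7) = 2; π(2) = 1. Hence (π ∘ ρ ∘ σ)(7) = 1.

1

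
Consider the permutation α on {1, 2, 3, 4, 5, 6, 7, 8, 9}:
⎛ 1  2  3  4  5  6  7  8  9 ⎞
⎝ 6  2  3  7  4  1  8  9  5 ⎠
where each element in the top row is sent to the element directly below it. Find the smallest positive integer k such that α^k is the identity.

The disjoint-cycle form of α has cycle lengths 5, 2, 1, 1.
The order of α is the least common multiple of its cycle lengths: lcm(5, 2) = 10.

10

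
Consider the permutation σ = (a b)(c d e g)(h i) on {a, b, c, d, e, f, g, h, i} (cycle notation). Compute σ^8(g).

g lies in the 4-cycle (c d e g).
Powers repeat with period 4 on this cycle, and 8 mod 4 = 0, so σ^8(g) = σ^0(g).
So σ^8(g) = g.

g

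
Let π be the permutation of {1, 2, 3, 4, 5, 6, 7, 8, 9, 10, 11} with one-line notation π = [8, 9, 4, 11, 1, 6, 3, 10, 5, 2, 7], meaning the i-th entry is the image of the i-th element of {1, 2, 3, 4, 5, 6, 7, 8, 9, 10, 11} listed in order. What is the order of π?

Writing π as disjoint cycles, the cycle lengths are 6, 4, 1.
Since disjoint cycles commute, ord(π) = lcm(6, 4) = 12.

12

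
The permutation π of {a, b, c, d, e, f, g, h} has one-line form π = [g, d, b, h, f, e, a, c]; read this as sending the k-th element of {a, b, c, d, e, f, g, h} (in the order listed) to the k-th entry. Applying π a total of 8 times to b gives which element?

Tracing b → d → … returns to b after 4 steps, so b lies in a 4-cycle (b d h c).
Powers repeat with period 4 on this cycle, and 8 mod 4 = 0, so π^8(b) = π^0(b).
So π^8(b) = b.

b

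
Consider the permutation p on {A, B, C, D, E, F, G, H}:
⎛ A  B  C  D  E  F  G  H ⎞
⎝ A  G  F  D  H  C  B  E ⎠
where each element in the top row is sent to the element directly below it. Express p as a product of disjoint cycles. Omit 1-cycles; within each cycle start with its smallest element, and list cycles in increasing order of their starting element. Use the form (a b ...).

Start at B and follow images: B → G → B, giving the cycle (B G).
Repeating from the next unused element and collecting all non-trivial cycles gives (B G)(C F)(E H).

(B G)(C F)(E H)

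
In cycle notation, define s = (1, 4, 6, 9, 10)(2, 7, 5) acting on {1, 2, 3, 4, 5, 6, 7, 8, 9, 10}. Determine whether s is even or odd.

The cycle lengths are 5, 3, 1, 1.
A cycle of length ℓ contributes ℓ−1 transpositions, so s is a product of 4 + 2 = 6 transpositions — even.

even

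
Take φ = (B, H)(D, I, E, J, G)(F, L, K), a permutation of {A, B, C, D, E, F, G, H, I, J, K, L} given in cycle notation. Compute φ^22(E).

G

E lies in the 5-cycle (D, I, E, J, G).
On a 5-cycle, φ^5 is the identity, so φ^22 = φ^2 there (22 ≡ 2 mod 5).
Advancing 2 steps from E: E → J → G.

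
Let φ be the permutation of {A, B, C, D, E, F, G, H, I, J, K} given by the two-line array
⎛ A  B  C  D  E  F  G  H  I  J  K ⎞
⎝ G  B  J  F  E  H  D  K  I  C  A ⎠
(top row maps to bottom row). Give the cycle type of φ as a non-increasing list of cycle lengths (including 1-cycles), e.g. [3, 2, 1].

The disjoint cycles are (A, G, D, F, H, K)(B)(C, J)(E)(I), with lengths 6, 2, 1, 1, 1 in non-increasing order.

[6, 2, 1, 1, 1]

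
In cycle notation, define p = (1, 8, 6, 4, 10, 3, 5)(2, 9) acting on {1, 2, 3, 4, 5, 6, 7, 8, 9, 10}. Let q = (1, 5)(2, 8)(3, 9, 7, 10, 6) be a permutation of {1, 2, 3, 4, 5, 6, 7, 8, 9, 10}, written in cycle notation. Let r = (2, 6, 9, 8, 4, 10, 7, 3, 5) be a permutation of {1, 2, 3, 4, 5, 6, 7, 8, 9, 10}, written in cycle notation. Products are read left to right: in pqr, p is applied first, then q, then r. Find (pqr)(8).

(pqr)(8) = r(q(p(8))). p(8) = 6, then q(6) = 3, then r(3) = 5, so the result is 5.

5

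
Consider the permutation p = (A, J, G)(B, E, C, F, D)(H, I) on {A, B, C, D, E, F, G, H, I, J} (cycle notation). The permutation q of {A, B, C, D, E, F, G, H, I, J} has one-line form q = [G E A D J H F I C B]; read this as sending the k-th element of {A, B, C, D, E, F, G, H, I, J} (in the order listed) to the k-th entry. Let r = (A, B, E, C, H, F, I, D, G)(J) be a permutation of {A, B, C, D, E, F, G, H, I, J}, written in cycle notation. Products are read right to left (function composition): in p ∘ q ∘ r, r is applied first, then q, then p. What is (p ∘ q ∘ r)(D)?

(p ∘ q ∘ r)(D) = p(q(r(D))). r(D) = G, then q(G) = F, then p(F) = D, so the result is D.

D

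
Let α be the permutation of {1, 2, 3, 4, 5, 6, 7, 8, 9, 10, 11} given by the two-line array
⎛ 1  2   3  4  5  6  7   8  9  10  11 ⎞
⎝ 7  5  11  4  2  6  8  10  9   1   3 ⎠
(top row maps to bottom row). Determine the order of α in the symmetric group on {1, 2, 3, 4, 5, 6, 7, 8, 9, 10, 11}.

The disjoint-cycle form of α has cycle lengths 4, 2, 2, 1, 1, 1.
The order is lcm(4, 2, 2) = 4.

4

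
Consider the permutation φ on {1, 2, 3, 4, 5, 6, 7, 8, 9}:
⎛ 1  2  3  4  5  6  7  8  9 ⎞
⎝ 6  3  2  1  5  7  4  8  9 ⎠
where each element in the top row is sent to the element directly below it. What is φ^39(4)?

7

Tracing 4 → 1 → … returns to 4 after 4 steps, so 4 lies in a 4-cycle (1 6 7 4).
Powers repeat with period 4 on this cycle, and 39 mod 4 = 3, so φ^39(4) = φ^3(4).
Advancing 3 steps from 4: 4 → 1 → 6 → 7.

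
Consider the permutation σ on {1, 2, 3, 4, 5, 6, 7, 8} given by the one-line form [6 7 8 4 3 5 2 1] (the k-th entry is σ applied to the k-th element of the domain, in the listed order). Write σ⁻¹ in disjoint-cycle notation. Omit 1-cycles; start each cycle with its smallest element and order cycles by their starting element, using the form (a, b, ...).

The cycle decomposition of σ is (1, 6, 5, 3, 8)(2, 7).
Reversing each cycle (and rotating so the smallest element leads) gives σ⁻¹ = (1, 8, 3, 5, 6)(2, 7).

(1, 8, 3, 5, 6)(2, 7)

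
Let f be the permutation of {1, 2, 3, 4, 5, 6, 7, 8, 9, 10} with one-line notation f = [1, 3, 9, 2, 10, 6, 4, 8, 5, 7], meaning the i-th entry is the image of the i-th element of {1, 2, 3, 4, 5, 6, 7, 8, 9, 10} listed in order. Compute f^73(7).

Tracing 7 → 4 → … returns to 7 after 7 steps, so 7 lies in a 7-cycle (2 3 9 5 10 7 4).
Powers repeat with period 7 on this cycle, and 73 mod 7 = 3, so f^73(7) = f^3(7).
Stepping 3 places around the cycle: 7 → 4 → 2 → 3.

3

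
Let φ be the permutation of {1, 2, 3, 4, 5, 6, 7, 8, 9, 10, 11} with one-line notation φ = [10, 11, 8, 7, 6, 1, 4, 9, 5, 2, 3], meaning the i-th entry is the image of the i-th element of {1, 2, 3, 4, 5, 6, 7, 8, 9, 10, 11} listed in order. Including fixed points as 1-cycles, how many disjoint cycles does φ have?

The cycle decomposition is (1 10 2 11 3 8 9 5 6)(4 7), which has 2 cycles (counting 1-cycles).

2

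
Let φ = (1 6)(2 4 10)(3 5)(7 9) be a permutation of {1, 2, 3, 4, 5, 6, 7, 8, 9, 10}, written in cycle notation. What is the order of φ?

6

The disjoint cycles have lengths 3, 2, 2, 2, 1.
Since disjoint cycles commute, ord(φ) = lcm(3, 2, 2, 2) = 6.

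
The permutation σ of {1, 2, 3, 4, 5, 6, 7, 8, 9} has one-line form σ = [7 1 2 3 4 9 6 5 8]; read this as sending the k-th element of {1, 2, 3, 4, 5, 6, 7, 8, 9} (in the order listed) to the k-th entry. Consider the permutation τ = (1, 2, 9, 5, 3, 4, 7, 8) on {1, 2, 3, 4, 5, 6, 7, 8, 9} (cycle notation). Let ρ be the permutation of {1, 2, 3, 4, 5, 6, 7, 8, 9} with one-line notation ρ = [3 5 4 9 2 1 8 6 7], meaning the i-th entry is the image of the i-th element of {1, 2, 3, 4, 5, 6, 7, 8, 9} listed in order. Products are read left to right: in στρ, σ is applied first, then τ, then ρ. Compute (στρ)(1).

6

(στρ)(1) = ρ(τ(σ(1))). σ(1) = 7, then τ(7) = 8, then ρ(8) = 6, so the result is 6.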